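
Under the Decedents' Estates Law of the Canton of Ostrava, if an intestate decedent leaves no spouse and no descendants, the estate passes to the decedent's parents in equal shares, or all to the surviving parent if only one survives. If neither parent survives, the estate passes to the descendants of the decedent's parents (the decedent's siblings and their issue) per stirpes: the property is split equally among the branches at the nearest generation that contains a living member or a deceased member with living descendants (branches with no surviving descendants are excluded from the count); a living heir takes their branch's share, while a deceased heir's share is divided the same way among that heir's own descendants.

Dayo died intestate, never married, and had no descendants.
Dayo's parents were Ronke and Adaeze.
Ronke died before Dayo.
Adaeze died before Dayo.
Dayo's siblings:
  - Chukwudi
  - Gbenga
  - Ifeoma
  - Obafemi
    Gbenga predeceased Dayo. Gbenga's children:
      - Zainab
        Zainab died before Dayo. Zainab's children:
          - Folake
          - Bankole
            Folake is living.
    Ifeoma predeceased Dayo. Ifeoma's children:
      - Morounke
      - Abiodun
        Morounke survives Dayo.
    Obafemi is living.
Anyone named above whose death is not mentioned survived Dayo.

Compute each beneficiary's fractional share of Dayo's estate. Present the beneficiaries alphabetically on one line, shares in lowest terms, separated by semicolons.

Neither parent survives and there are no descendants, so the estate passes to Dayo's siblings and their issue per stirpes.
The estate is divided into 4 equal shares of 1/4 among Chukwudi, Gbenga, Ifeoma, Obafemi.
Chukwudi is living and takes 1/4.
Gbenga predeceased; the 1/4 allotted to Gbenga's branch passes to Gbenga's issue by representation.
Zainab's line is the sole branch at this level, so the full 1/4 passes to Zainab's issue by representation.
The 1/4 is divided into 2 equal shares of 1/8 among Folake, Bankole.
Folake is living and takes 1/8.
Bankole is living and takes 1/8.
Ifeoma predeceased; the 1/4 allotted to Ifeoma's branch passes to Ifeoma's issue by representation.
The 1/4 is divided into 2 equal shares of 1/8 among Morounke, Abiodun.
Morounke is living and takes 1/8.
Abiodun is living and takes 1/8.
Obafemi is living and takes 1/4.

Abiodun 1/8; Bankole 1/8; Chukwudi 1/4; Folake 1/8; Morounke 1/8; Obafemi 1/4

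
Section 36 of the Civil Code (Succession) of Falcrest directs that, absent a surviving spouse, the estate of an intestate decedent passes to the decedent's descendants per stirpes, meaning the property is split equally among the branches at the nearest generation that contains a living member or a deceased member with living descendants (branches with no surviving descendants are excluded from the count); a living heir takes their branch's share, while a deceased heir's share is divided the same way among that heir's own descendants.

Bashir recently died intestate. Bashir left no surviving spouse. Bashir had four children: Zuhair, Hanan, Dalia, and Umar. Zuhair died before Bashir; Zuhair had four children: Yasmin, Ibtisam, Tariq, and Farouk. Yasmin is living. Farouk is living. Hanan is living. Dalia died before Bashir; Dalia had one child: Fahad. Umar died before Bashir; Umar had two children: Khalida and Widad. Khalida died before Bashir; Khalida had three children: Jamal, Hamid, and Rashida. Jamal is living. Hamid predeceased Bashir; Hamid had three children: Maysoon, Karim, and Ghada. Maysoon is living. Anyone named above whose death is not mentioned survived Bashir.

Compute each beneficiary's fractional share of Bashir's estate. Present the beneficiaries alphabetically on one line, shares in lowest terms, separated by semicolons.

Fahad 1/4; Farouk 1/16; Ghada 1/72; Hanan 1/4; Ibtisam 1/16; Jamal 1/24; Karim 1/72; Maysoon 1/72; Rashida 1/24; Tariq 1/16; Widad 1/8; Yasmin 1/16

There is no surviving spouse, so the entire estate passes to Bashir's descendants per stirpes.
The estate is divided into 4 equal shares of 1/4 among Zuhair, Hanan, Dalia, Umar.
Zuhair predeceased; the 1/4 allotted to Zuhair's branch passes to Zuhair's issue by representation.
The 1/4 is divided into 4 equal shares of 1/16 among Yasmin, Ibtisam, Tariq, Farouk.
Yasmin is living and takes 1/16.
Ibtisam is living and takes 1/16.
Tariq is living and takes 1/16.
Farouk is living and takes 1/16.
Hanan is living and takes 1/4.
Dalia predeceased; the 1/4 allotted to Dalia's branch passes to Dalia's issue by representation.
Fahad is the sole taker at this level and receives the full 1/4.
Umar predeceased; the 1/4 allotted to Umar's branch passes to Umar's issue by representation.
The 1/4 is divided into 2 equal shares of 1/8 among Khalida, Widad.
Khalida predeceased; the 1/8 allotted to Khalida's branch passes to Khalida's issue by representation.
The 1/8 is divided into 3 equal shares of 1/24 among Jamal, Hamid, Rashida.
Jamal is living and takes 1/24.
Hamid predeceased; the 1/24 allotted to Hamid's branch passes to Hamid's issue by representation.
The 1/24 is divided into 3 equal shares of 1/72 among Maysoon, Karim, Ghada.
Maysoon is living and takes 1/72.
Karim is living and takes 1/72.
Ghada is living and takes 1/72.
Rashida is living and takes 1/24.
Widad is living and takes 1/8.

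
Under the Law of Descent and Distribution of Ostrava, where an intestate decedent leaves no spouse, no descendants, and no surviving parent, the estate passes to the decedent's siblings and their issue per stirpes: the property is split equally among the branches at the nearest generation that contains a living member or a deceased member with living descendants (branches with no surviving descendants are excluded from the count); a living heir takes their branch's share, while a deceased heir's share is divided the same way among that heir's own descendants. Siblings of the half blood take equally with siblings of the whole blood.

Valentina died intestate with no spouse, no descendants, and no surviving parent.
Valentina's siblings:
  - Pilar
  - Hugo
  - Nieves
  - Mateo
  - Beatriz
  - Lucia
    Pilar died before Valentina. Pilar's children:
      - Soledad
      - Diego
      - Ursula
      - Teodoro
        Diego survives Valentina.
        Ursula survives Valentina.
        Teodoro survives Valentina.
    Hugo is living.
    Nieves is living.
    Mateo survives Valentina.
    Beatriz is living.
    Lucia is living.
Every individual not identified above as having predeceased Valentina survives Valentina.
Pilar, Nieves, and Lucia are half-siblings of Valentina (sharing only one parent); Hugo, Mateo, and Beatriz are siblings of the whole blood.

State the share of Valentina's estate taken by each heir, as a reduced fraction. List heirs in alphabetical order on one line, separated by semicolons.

No spouse, descendants, or parent survives, so the estate passes to Valentina's siblings per stirpes.
Half-blood and whole-blood siblings take equally under the stated rule.
The estate is divided into 6 equal shares of 1/6 among Pilar, Hugo, Nieves, Mateo, Beatriz, Lucia.
Pilar predeceased; the 1/6 allotted to Pilar's branch passes to Pilar's issue by representation.
The 1/6 is divided into 4 equal shares of 1/24 among Soledad, Diego, Ursula, Teodoro.
Soledad is living and takes 1/24.
Diego is living and takes 1/24.
Ursula is living and takes 1/24.
Teodoro is living and takes 1/24.
Hugo is living and takes 1/6.
Nieves is living and takes 1/6.
Mateo is living and takes 1/6.
Beatriz is living and takes 1/6.
Lucia is living and takes 1/6.

Beatriz 1/6; Diego 1/24; Hugo 1/6; Lucia 1/6; Mateo 1/6; Nieves 1/6; Soledad 1/24; Teodoro 1/24; Ursula 1/24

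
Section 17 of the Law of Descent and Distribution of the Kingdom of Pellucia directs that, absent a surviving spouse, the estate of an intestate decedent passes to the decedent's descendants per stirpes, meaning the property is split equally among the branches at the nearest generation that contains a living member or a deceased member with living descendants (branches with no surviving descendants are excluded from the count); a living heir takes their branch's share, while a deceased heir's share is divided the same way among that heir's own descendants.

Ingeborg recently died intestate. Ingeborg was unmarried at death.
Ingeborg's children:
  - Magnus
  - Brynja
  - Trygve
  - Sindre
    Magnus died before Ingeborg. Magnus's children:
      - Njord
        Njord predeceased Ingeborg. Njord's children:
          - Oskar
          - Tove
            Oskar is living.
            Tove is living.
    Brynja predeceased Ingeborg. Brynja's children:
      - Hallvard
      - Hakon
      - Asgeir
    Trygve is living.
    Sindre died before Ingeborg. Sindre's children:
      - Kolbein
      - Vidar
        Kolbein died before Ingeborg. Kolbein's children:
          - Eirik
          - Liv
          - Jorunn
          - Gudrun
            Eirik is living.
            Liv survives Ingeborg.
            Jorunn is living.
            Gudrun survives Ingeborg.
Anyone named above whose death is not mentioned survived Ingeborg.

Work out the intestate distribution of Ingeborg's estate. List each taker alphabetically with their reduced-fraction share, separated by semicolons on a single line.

Asgeir 1/12; Eirik 1/32; Gudrun 1/32; Hakon 1/12; Hallvard 1/12; Jorunn 1/32; Liv 1/32; Oskar 1/8; Tove 1/8; Trygve 1/4; Vidar 1/8

There is no surviving spouse, so the entire estate passes to Ingeborg's descendants per stirpes.
The estate is divided into 4 equal shares of 1/4 among Magnus, Brynja, Trygve, Sindre.
Magnus predeceased; the 1/4 allotted to Magnus's branch passes to Magnus's issue by representation.
Njord's line is the sole branch at this level, so the full 1/4 passes to Njord's issue by representation.
The 1/4 is divided into 2 equal shares of 1/8 among Oskar, Tove.
Oskar is living and takes 1/8.
Tove is living and takes 1/8.
Brynja predeceased; the 1/4 allotted to Brynja's branch passes to Brynja's issue by representation.
The 1/4 is divided into 3 equal shares of 1/12 among Hallvard, Hakon, Asgeir.
Hallvard is living and takes 1/12.
Hakon is living and takes 1/12.
Asgeir is living and takes 1/12.
Trygve is living and takes 1/4.
Sindre predeceased; the 1/4 allotted to Sindre's branch passes to Sindre's issue by representation.
The 1/4 is divided into 2 equal shares of 1/8 among Kolbein, Vidar.
Kolbein predeceased; the 1/8 allotted to Kolbein's branch passes to Kolbein's issue by representation.
The 1/8 is divided into 4 equal shares of 1/32 among Eirik, Liv, Jorunn, Gudrun.
Eirik is living and takes 1/32.
Liv is living and takes 1/32.
Jorunn is living and takes 1/32.
Gudrun is living and takes 1/32.
Vidar is living and takes 1/8.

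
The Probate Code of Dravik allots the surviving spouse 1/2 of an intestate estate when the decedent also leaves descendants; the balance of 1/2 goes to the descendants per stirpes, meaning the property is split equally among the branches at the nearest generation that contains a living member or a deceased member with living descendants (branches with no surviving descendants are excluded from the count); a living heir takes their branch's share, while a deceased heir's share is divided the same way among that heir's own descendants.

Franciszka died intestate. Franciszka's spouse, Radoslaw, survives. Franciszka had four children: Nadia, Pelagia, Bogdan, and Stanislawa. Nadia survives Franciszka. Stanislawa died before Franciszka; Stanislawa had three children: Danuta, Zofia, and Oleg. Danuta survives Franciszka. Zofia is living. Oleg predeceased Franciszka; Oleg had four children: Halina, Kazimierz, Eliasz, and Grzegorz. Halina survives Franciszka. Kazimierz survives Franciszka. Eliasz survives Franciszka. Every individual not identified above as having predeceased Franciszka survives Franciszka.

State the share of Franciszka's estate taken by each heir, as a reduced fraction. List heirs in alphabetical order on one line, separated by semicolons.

Bogdan 1/8; Danuta 1/24; Eliasz 1/96; Grzegorz 1/96; Halina 1/96; Kazimierz 1/96; Nadia 1/8; Pelagia 1/8; Radoslaw 1/2; Zofia 1/24

Radoslaw, as surviving spouse, takes 1/2.
The remaining 1/2 passes to Franciszka's descendants per stirpes.
The 1/2 is divided into 4 equal shares of 1/8 among Nadia, Pelagia, Bogdan, Stanislawa.
Nadia is living and takes 1/8.
Pelagia is living and takes 1/8.
Bogdan is living and takes 1/8.
Stanislawa predeceased; the 1/8 allotted to Stanislawa's branch passes to Stanislawa's issue by representation.
The 1/8 is divided into 3 equal shares of 1/24 among Danuta, Zofia, Oleg.
Danuta is living and takes 1/24.
Zofia is living and takes 1/24.
Oleg predeceased; the 1/24 allotted to Oleg's branch passes to Oleg's issue by representation.
The 1/24 is divided into 4 equal shares of 1/96 among Halina, Kazimierz, Eliasz, Grzegorz.
Halina is living and takes 1/96.
Kazimierz is living and takes 1/96.
Eliasz is living and takes 1/96.
Grzegorz is living and takes 1/96.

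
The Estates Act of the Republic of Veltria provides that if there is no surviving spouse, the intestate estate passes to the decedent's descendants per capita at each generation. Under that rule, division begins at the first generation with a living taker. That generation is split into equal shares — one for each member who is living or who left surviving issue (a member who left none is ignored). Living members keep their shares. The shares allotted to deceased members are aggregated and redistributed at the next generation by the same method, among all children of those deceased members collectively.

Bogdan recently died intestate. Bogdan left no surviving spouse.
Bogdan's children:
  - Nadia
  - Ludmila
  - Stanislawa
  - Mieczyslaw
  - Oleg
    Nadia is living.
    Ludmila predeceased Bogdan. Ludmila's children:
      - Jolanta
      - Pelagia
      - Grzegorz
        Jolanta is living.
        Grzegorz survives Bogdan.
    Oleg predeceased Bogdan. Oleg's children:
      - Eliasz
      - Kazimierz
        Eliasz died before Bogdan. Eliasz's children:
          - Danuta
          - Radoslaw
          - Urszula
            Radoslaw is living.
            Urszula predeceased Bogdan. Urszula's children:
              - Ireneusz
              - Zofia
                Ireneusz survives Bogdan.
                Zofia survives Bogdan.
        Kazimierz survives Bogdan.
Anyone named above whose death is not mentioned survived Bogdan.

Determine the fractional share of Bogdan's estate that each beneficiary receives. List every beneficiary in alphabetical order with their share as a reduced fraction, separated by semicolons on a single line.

Danuta 2/75; Grzegorz 2/25; Ireneusz 1/75; Jolanta 2/25; Kazimierz 2/25; Mieczyslaw 1/5; Nadia 1/5; Pelagia 2/25; Radoslaw 2/75; Stanislawa 1/5; Zofia 1/75

There is no surviving spouse, so the entire estate passes to Bogdan's descendants per capita at each generation.
At generation 1 (Nadia, Ludmila, Stanislawa, Mieczyslaw, Oleg) there are 5 shares of (1)/5 = 1/5 each.
Living: Nadia, Stanislawa, and Mieczyslaw — each takes 1/5.
Deceased: Ludmila and Oleg. Their combined 2/5 is pooled and carried to generation 2.
At generation 2 (Jolanta, Pelagia, Grzegorz, Eliasz, Kazimierz) there are 5 shares of (2/5)/5 = 2/25 each.
Living: Jolanta, Pelagia, Grzegorz, and Kazimierz — each takes 2/25.
Deceased: Eliasz. That 2/25 share is carried to generation 3.
At generation 3 (Danuta, Radoslaw, Urszula) there are 3 shares of (2/25)/3 = 2/75 each.
Living: Danuta and Radoslaw — each takes 2/75.
Deceased: Urszula. That 2/75 share is carried to generation 4.
At generation 4 (Ireneusz, Zofia) there are 2 shares of (2/75)/2 = 1/75 each.
Living: Ireneusz and Zofia — each takes 1/75.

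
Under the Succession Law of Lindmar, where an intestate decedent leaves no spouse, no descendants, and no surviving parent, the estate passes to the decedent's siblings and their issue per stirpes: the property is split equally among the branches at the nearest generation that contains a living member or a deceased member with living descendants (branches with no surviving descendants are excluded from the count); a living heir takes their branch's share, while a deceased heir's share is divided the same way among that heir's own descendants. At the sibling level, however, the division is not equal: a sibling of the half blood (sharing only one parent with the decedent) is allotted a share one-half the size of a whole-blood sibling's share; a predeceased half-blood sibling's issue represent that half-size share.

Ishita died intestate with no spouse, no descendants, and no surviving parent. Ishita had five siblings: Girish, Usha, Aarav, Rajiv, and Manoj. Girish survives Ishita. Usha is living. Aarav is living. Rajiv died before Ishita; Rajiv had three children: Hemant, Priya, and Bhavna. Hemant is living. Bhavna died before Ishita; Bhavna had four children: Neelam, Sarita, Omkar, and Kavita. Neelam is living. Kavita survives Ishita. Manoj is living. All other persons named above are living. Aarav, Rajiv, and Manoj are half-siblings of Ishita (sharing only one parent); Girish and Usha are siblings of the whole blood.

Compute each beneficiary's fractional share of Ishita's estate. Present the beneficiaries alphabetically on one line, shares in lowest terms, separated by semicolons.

No spouse, descendants, or parent survives, so the estate passes to Ishita's siblings per stirpes.
Half-blood siblings count for one-half the weight of whole-blood siblings at the initial division.
Dividing 1 in proportion to weights (total weight 7/2): Girish (weight 1) → 2/7; Usha (weight 1) → 2/7; Aarav (weight 1/2) → 1/7; Rajiv (weight 1/2) → 1/7; Manoj (weight 1/2) → 1/7.
Girish is living and takes 2/7.
Usha is living and takes 2/7.
Aarav is living and takes 1/7.
Rajiv predeceased; the 1/7 allotted to Rajiv's branch passes to Rajiv's issue by representation.
The 1/7 is divided into 3 equal shares of 1/21 among Hemant, Priya, Bhavna.
Hemant is living and takes 1/21.
Priya is living and takes 1/21.
Bhavna predeceased; the 1/21 allotted to Bhavna's branch passes to Bhavna's issue by representation.
The 1/21 is divided into 4 equal shares of 1/84 among Neelam, Sarita, Omkar, Kavita.
Neelam is living and takes 1/84.
Sarita is living and takes 1/84.
Omkar is living and takes 1/84.
Kavita is living and takes 1/84.
Manoj is living and takes 1/7.

Aarav 1/7; Girish 2/7; Hemant 1/21; Kavita 1/84; Manoj 1/7; Neelam 1/84; Omkar 1/84; Priya 1/21; Sarita 1/84; Usha 2/7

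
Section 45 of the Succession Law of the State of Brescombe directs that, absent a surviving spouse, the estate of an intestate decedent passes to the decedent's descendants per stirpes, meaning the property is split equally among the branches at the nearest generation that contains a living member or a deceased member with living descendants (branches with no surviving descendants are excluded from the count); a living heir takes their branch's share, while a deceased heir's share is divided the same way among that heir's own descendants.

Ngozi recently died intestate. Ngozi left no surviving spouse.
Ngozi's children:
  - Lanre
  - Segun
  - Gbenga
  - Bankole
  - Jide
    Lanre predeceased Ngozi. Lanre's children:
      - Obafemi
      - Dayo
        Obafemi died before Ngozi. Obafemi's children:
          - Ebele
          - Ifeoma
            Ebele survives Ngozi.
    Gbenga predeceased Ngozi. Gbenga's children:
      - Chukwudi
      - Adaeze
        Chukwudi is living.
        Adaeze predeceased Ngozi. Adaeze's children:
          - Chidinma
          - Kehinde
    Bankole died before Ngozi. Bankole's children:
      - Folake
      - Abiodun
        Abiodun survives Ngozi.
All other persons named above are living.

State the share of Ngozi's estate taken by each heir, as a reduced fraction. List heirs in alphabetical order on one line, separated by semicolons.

There is no surviving spouse, so the entire estate passes to Ngozi's descendants per stirpes.
The estate is divided into 5 equal shares of 1/5 among Lanre, Segun, Gbenga, Bankole, Jide.
Lanre predeceased; the 1/5 allotted to Lanre's branch passes to Lanre's issue by representation.
The 1/5 is divided into 2 equal shares of 1/10 among Obafemi, Dayo.
Obafemi predeceased; the 1/10 allotted to Obafemi's branch passes to Obafemi's issue by representation.
The 1/10 is divided into 2 equal shares of 1/20 among Ebele, Ifeoma.
Ebele is living and takes 1/20.
Ifeoma is living and takes 1/20.
Dayo is living and takes 1/10.
Segun is living and takes 1/5.
Gbenga predeceased; the 1/5 allotted to Gbenga's branch passes to Gbenga's issue by representation.
The 1/5 is divided into 2 equal shares of 1/10 among Chukwudi, Adaeze.
Chukwudi is living and takes 1/10.
Adaeze predeceased; the 1/10 allotted to Adaeze's branch passes to Adaeze's issue by representation.
The 1/10 is divided into 2 equal shares of 1/20 among Chidinma, Kehinde.
Chidinma is living and takes 1/20.
Kehinde is living and takes 1/20.
Bankole predeceased; the 1/5 allotted to Bankole's branch passes to Bankole's issue by representation.
The 1/5 is divided into 2 equal shares of 1/10 among Folake, Abiodun.
Folake is living and takes 1/10.
Abiodun is living and takes 1/10.
Jide is living and takes 1/5.

Abiodun 1/10; Chidinma 1/20; Chukwudi 1/10; Dayo 1/10; Ebele 1/20; Folake 1/10; Ifeoma 1/20; Jide 1/5; Kehinde 1/20; Segun 1/5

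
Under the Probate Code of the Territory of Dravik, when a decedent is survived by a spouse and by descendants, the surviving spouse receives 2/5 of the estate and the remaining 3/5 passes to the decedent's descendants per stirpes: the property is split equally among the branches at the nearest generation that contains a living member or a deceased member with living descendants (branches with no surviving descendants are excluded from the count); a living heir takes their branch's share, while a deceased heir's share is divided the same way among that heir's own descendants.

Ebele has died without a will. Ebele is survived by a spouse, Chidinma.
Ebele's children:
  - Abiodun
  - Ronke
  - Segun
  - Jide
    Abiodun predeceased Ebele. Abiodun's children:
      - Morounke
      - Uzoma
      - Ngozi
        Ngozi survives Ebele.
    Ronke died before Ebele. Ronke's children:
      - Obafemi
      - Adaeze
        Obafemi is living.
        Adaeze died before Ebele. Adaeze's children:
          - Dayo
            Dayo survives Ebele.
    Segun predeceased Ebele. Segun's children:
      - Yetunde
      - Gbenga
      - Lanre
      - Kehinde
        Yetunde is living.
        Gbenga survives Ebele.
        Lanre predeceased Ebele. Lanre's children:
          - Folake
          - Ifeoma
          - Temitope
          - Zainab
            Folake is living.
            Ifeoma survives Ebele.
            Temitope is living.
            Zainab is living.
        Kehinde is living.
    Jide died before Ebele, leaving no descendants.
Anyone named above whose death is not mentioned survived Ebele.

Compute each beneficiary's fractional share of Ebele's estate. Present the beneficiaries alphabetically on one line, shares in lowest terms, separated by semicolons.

Chidinma, as surviving spouse, takes 2/5.
The remaining 3/5 passes to Ebele's descendants per stirpes.
Jide left no surviving issue, so that branch lapses and is disregarded.
The 3/5 is divided into 3 equal shares of 1/5 among Abiodun, Ronke, Segun.
Abiodun predeceased; the 1/5 allotted to Abiodun's branch passes to Abiodun's issue by representation.
The 1/5 is divided into 3 equal shares of 1/15 among Morounke, Uzoma, Ngozi.
Morounke is living and takes 1/15.
Uzoma is living and takes 1/15.
Ngozi is living and takes 1/15.
Ronke predeceased; the 1/5 allotted to Ronke's branch passes to Ronke's issue by representation.
The 1/5 is divided into 2 equal shares of 1/10 among Obafemi, Adaeze.
Obafemi is living and takes 1/10.
Adaeze predeceased; the 1/10 allotted to Adaeze's branch passes to Adaeze's issue by representation.
Dayo is the sole taker at this level and receives the full 1/10.
Segun predeceased; the 1/5 allotted to Segun's branch passes to Segun's issue by representation.
The 1/5 is divided into 4 equal shares of 1/20 among Yetunde, Gbenga, Lanre, Kehinde.
Yetunde is living and takes 1/20.
Gbenga is living and takes 1/20.
Lanre predeceased; the 1/20 allotted to Lanre's branch passes to Lanre's issue by representation.
The 1/20 is divided into 4 equal shares of 1/80 among Folake, Ifeoma, Temitope, Zainab.
Folake is living and takes 1/80.
Ifeoma is living and takes 1/80.
Temitope is living and takes 1/80.
Zainab is living and takes 1/80.
Kehinde is living and takes 1/20.

Chidinma 2/5; Dayo 1/10; Folake 1/80; Gbenga 1/20; Ifeoma 1/80; Kehinde 1/20; Morounke 1/15; Ngozi 1/15; Obafemi 1/10; Temitope 1/80; Uzoma 1/15; Yetunde 1/20; Zainab 1/80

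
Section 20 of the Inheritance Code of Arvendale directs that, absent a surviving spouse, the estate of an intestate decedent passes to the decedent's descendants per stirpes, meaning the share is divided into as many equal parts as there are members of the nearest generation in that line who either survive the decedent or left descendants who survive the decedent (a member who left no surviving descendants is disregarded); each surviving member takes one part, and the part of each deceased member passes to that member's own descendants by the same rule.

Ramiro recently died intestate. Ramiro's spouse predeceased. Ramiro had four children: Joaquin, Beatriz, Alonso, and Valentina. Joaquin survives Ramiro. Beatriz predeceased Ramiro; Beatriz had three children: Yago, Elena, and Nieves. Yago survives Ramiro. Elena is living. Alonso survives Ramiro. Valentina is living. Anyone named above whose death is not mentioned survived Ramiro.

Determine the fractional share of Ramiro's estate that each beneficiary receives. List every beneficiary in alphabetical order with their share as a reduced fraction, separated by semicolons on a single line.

There is no surviving spouse, so the entire estate passes to Ramiro's descendants per stirpes.
The estate is divided into 4 equal shares of 1/4 among Joaquin, Beatriz, Alonso, Valentina.
Joaquin is living and takes 1/4.
Beatriz predeceased; the 1/4 allotted to Beatriz's branch passes to Beatriz's issue by representation.
The 1/4 is divided into 3 equal shares of 1/12 among Yago, Elena, Nieves.
Yago is living and takes 1/12.
Elena is living and takes 1/12.
Nieves is living and takes 1/12.
Alonso is living and takes 1/4.
Valentina is living and takes 1/4.

Alonso 1/4; Elena 1/12; Joaquin 1/4; Nieves 1/12; Valentina 1/4; Yago 1/12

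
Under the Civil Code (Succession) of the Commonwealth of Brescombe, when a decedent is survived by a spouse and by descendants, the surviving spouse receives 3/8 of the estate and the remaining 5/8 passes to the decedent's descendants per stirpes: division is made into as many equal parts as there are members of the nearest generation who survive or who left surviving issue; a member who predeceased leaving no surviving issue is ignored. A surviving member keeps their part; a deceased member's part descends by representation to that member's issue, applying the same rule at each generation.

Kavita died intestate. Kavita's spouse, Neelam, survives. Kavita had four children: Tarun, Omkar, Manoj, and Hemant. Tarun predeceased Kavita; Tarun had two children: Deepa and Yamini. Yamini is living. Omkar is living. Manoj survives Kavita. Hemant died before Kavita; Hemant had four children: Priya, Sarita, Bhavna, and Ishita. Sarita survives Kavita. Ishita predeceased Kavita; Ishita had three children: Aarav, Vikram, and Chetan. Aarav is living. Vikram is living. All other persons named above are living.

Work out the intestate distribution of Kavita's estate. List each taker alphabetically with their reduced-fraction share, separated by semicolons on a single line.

Neelam, as surviving spouse, takes 3/8.
The remaining 5/8 passes to Kavita's descendants per stirpes.
The 5/8 is divided into 4 equal shares of 5/32 among Tarun, Omkar, Manoj, Hemant.
Tarun predeceased; the 5/32 allotted to Tarun's branch passes to Tarun's issue by representation.
The 5/32 is divided into 2 equal shares of 5/64 among Deepa, Yamini.
Deepa is living and takes 5/64.
Yamini is living and takes 5/64.
Omkar is living and takes 5/32.
Manoj is living and takes 5/32.
Hemant predeceased; the 5/32 allotted to Hemant's branch passes to Hemant's issue by representation.
The 5/32 is divided into 4 equal shares of 5/128 among Priya, Sarita, Bhavna, Ishita.
Priya is living and takes 5/128.
Sarita is living and takes 5/128.
Bhavna is living and takes 5/128.
Ishita predeceased; the 5/128 allotted to Ishita's branch passes to Ishita's issue by representation.
The 5/128 is divided into 3 equal shares of 5/384 among Aarav, Vikram, Chetan.
Aarav is living and takes 5/384.
Vikram is living and takes 5/384.
Chetan is living and takes 5/384.

Aarav 5/384; Bhavna 5/128; Chetan 5/384; Deepa 5/64; Manoj 5/32; Neelam 3/8; Omkar 5/32; Priya 5/128; Sarita 5/128; Vikram 5/384; Yamini 5/64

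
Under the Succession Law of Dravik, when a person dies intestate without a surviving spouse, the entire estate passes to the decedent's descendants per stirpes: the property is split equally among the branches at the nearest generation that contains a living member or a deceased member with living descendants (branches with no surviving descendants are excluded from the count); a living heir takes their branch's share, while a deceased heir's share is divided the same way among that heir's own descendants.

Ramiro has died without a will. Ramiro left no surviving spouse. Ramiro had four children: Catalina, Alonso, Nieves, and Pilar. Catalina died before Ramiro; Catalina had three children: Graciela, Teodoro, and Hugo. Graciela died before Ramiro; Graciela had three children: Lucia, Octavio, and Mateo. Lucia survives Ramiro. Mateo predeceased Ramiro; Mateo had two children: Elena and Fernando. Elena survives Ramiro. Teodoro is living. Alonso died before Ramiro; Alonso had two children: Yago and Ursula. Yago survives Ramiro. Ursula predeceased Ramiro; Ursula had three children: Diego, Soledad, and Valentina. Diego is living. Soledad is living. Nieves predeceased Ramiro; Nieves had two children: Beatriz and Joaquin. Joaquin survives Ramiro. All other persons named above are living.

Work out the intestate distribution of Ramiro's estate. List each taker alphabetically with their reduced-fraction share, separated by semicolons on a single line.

There is no surviving spouse, so the entire estate passes to Ramiro's descendants per stirpes.
The estate is divided into 4 equal shares of 1/4 among Catalina, Alonso, Nieves, Pilar.
Catalina predeceased; the 1/4 allotted to Catalina's branch passes to Catalina's issue by representation.
The 1/4 is divided into 3 equal shares of 1/12 among Graciela, Teodoro, Hugo.
Graciela predeceased; the 1/12 allotted to Graciela's branch passes to Graciela's issue by representation.
The 1/12 is divided into 3 equal shares of 1/36 among Lucia, Octavio, Mateo.
Lucia is living and takes 1/36.
Octavio is living and takes 1/36.
Mateo predeceased; the 1/36 allotted to Mateo's branch passes to Mateo's issue by representation.
The 1/36 is divided into 2 equal shares of 1/72 among Elena, Fernando.
Elena is living and takes 1/72.
Fernando is living and takes 1/72.
Teodoro is living and takes 1/12.
Hugo is living and takes 1/12.
Alonso predeceased; the 1/4 allotted to Alonso's branch passes to Alonso's issue by representation.
The 1/4 is divided into 2 equal shares of 1/8 among Yago, Ursula.
Yago is living and takes 1/8.
Ursula predeceased; the 1/8 allotted to Ursula's branch passes to Ursula's issue by representation.
The 1/8 is divided into 3 equal shares of 1/24 among Diego, Soledad, Valentina.
Diego is living and takes 1/24.
Soledad is living and takes 1/24.
Valentina is living and takes 1/24.
Nieves predeceased; the 1/4 allotted to Nieves's branch passes to Nieves's issue by representation.
The 1/4 is divided into 2 equal shares of 1/8 among Beatriz, Joaquin.
Beatriz is living and takes 1/8.
Joaquin is living and takes 1/8.
Pilar is living and takes 1/4.

Beatriz 1/8; Diego 1/24; Elena 1/72; Fernando 1/72; Hugo 1/12; Joaquin 1/8; Lucia 1/36; Octavio 1/36; Pilar 1/4; Soledad 1/24; Teodoro 1/12; Valentina 1/24; Yago 1/8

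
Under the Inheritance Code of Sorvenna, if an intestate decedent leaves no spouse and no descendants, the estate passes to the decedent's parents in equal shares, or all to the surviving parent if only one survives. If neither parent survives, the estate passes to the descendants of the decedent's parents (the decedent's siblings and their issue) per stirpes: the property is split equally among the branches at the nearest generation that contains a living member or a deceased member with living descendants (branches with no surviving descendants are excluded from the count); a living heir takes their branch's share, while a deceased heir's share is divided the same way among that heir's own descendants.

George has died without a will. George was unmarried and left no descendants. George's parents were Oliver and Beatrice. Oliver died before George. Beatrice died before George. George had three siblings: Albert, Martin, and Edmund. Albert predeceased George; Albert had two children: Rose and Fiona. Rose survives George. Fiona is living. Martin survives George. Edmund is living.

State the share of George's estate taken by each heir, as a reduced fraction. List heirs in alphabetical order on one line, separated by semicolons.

Neither parent survives and there are no descendants, so the estate passes to George's siblings and their issue per stirpes.
The estate is divided into 3 equal shares of 1/3 among Albert, Martin, Edmund.
Albert predeceased; the 1/3 allotted to Albert's branch passes to Albert's issue by representation.
The 1/3 is divided into 2 equal shares of 1/6 among Rose, Fiona.
Rose is living and takes 1/6.
Fiona is living and takes 1/6.
Martin is living and takes 1/3.
Edmund is living and takes 1/3.

Edmund 1/3; Fiona 1/6; Martin 1/3; Rose 1/6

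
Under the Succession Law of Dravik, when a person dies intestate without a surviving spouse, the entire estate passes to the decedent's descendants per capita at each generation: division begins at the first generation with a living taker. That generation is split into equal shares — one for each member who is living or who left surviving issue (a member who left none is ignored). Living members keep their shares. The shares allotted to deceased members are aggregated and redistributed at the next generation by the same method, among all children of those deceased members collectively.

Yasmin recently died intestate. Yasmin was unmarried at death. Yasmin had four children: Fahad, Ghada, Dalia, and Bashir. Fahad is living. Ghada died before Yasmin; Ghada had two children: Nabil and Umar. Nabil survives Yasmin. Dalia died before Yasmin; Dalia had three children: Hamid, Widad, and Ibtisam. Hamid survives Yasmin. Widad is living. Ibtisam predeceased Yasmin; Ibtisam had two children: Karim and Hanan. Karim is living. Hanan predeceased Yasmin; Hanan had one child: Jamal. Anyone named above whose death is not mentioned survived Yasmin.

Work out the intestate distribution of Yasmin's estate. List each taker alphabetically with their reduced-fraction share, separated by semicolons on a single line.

There is no surviving spouse, so the entire estate passes to Yasmin's descendants per capita at each generation.
At generation 1 (Fahad, Ghada, Dalia, Bashir) there are 4 shares of (1)/4 = 1/4 each.
Living: Fahad and Bashir — each takes 1/4.
Deceased: Ghada and Dalia. Their combined 1/2 is pooled and carried to generation 2.
At generation 2 (Nabil, Umar, Hamid, Widad, Ibtisam) there are 5 shares of (1/2)/5 = 1/10 each.
Living: Nabil, Umar, Hamid, and Widad — each takes 1/10.
Deceased: Ibtisam. That 1/10 share is carried to generation 3.
At generation 3 (Karim, Hanan) there are 2 shares of (1/10)/2 = 1/20 each.
Living: Karim — each takes 1/20.
Deceased: Hanan. That 1/20 share is carried to generation 4.
At generation 4 (Jamal) there are 1 shares of (1/20)/1 = 1/20 each.
Living: Jamal — each takes 1/20.

Bashir 1/4; Fahad 1/4; Hamid 1/10; Jamal 1/20; Karim 1/20; Nabil 1/10; Umar 1/10; Widad 1/10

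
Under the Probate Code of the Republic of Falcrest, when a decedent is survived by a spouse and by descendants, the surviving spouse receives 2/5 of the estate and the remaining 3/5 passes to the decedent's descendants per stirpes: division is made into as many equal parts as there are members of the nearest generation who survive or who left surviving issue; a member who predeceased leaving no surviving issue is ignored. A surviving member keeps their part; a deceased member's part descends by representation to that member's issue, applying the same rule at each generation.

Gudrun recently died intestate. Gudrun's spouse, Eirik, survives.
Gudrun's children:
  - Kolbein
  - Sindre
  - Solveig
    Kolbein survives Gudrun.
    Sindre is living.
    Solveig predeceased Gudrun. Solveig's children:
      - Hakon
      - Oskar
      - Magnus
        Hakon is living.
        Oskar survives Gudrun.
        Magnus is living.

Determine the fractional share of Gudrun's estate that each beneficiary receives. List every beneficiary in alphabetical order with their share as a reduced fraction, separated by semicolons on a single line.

Eirik, as surviving spouse, takes 2/5.
The remaining 3/5 passes to Gudrun's descendants per stirpes.
The 3/5 is divided into 3 equal shares of 1/5 among Kolbein, Sindre, Solveig.
Kolbein is living and takes 1/5.
Sindre is living and takes 1/5.
Solveig predeceased; the 1/5 allotted to Solveig's branch passes to Solveig's issue by representation.
The 1/5 is divided into 3 equal shares of 1/15 among Hakon, Oskar, Magnus.
Hakon is living and takes 1/15.
Oskar is living and takes 1/15.
Magnus is living and takes 1/15.

Eirik 2/5; Hakon 1/15; Kolbein 1/5; Magnus 1/15; Oskar 1/15; Sindre 1/5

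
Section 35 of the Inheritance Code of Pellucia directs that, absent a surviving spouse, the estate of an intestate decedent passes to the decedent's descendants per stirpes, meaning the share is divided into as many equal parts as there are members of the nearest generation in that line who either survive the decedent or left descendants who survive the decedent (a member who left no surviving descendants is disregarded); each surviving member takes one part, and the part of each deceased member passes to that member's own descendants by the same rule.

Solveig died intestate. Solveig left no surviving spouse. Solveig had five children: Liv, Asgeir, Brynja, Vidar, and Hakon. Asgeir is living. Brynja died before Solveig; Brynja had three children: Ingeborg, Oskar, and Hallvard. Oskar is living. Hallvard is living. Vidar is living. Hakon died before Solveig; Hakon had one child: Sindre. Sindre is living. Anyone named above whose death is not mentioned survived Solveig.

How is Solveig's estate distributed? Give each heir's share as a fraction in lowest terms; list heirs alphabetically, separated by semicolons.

There is no surviving spouse, so the entire estate passes to Solveig's descendants per stirpes.
The estate is divided into 5 equal shares of 1/5 among Liv, Asgeir, Brynja, Vidar, Hakon.
Liv is living and takes 1/5.
Asgeir is living and takes 1/5.
Brynja predeceased; the 1/5 allotted to Brynja's branch passes to Brynja's issue by representation.
The 1/5 is divided into 3 equal shares of 1/15 among Ingeborg, Oskar, Hallvard.
Ingeborg is living and takes 1/15.
Oskar is living and takes 1/15.
Hallvard is living and takes 1/15.
Vidar is living and takes 1/5.
Hakon predeceased; the 1/5 allotted to Hakon's branch passes to Hakon's issue by representation.
Sindre is the sole taker at this level and receives the full 1/5.

Asgeir 1/5; Hallvard 1/15; Ingeborg 1/15; Liv 1/5; Oskar 1/15; Sindre 1/5; Vidar 1/5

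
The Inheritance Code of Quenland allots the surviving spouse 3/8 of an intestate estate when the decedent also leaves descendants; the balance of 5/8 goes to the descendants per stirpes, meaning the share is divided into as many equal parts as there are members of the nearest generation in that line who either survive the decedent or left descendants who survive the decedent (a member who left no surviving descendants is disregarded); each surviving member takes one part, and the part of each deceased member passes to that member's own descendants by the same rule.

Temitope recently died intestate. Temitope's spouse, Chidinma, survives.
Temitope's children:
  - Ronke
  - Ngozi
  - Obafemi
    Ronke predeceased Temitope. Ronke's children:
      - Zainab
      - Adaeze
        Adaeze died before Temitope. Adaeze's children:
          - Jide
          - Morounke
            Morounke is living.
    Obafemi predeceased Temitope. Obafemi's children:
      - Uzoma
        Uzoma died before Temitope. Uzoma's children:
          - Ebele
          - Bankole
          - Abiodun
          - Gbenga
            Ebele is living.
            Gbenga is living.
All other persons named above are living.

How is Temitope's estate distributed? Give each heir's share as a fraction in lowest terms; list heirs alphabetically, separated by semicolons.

Chidinma, as surviving spouse, takes 3/8.
The remaining 5/8 passes to Temitope's descendants per stirpes.
The 5/8 is divided into 3 equal shares of 5/24 among Ronke, Ngozi, Obafemi.
Ronke predeceased; the 5/24 allotted to Ronke's branch passes to Ronke's issue by representation.
The 5/24 is divided into 2 equal shares of 5/48 among Zainab, Adaeze.
Zainab is living and takes 5/48.
Adaeze predeceased; the 5/48 allotted to Adaeze's branch passes to Adaeze's issue by representation.
The 5/48 is divided into 2 equal shares of 5/96 among Jide, Morounke.
Jide is living and takes 5/96.
Morounke is living and takes 5/96.
Ngozi is living and takes 5/24.
Obafemi predeceased; the 5/24 allotted to Obafemi's branch passes to Obafemi's issue by representation.
Uzoma's line is the sole branch at this level, so the full 5/24 passes to Uzoma's issue by representation.
The 5/24 is divided into 4 equal shares of 5/96 among Ebele, Bankole, Abiodun, Gbenga.
Ebele is living and takes 5/96.
Bankole is living and takes 5/96.
Abiodun is living and takes 5/96.
Gbenga is living and takes 5/96.

Abiodun 5/96; Bankole 5/96; Chidinma 3/8; Ebele 5/96; Gbenga 5/96; Jide 5/96; Morounke 5/96; Ngozi 5/24; Zainab 5/48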